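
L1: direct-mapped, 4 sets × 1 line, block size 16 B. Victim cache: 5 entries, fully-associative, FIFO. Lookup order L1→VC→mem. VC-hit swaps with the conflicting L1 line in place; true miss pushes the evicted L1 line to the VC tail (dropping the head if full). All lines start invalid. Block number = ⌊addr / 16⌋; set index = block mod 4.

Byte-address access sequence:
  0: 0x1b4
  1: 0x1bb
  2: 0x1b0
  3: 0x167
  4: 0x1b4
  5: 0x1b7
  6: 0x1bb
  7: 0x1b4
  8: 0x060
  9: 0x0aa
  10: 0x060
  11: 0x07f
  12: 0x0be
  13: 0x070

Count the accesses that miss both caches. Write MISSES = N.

#0 0x1b4→b27/s3 MISS; vc=[]
#1 0x1bb→b27/s3 L1-HIT; vc=[]
#2 0x1b0→b27/s3 L1-HIT; vc=[]
#3 0x167→b22/s2 MISS; vc=[]
#4 0x1b4→b27/s3 L1-HIT; vc=[]
#5 0x1b7→b27/s3 L1-HIT; vc=[]
#6 0x1bb→b27/s3 L1-HIT; vc=[]
#7 0x1b4→b27/s3 L1-HIT; vc=[]
#8 0x60→b6/s2 MISS; vc=[22]
#9 0xaa→b10/s2 MISS; vc=[22,6]
#10 0x60→b6/s2 VC-HIT; vc=[22,10]
#11 0x7f→b7/s3 MISS; vc=[22,10,27]
#12 0xbe→b11/s3 MISS; vc=[22,10,27,7]
#13 0x70→b7/s3 VC-HIT; vc=[22,10,27,11]

MISSES = 6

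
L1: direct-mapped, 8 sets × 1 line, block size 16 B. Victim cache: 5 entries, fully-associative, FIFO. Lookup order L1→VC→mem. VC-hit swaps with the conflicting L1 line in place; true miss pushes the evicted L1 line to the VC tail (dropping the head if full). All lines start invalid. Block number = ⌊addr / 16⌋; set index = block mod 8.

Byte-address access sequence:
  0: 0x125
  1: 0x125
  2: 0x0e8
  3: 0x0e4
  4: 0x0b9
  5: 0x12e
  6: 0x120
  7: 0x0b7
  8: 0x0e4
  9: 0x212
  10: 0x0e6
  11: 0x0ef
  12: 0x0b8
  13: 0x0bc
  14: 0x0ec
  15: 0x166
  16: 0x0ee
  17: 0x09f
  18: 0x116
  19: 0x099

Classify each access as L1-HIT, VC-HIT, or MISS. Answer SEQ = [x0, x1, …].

SEQ = [MISS, L1-HIT, MISS, L1-HIT, MISS, L1-HIT, L1-HIT, L1-HIT, L1-HIT, MISS, L1-HIT, L1-HIT, L1-HIT, L1-HIT, L1-HIT, MISS, VC-HIT, MISS, MISS, VC-HIT]

0: 0x125 (blk 18, set 2) → MISS  vc=[]
1: 0x125 (blk 18, set 2) → L1-HIT  vc=[]
2: 0xe8 (blk 14, set 6) → MISS  vc=[]
3: 0xe4 (blk 14, set 6) → L1-HIT  vc=[]
4: 0xb9 (blk 11, set 3) → MISS  vc=[]
5: 0x12e (blk 18, set 2) → L1-HIT  vc=[]
6: 0x120 (blk 18, set 2) → L1-HIT  vc=[]
7: 0xb7 (blk 11, set 3) → L1-HIT  vc=[]
8: 0xe4 (blk 14, set 6) → L1-HIT  vc=[]
9: 0x212 (blk 33, set 1) → MISS  vc=[]
10: 0xe6 (blk 14, set 6) → L1-HIT  vc=[]
11: 0xef (blk 14, set 6) → L1-HIT  vc=[]
12: 0xb8 (blk 11, set 3) → L1-HIT  vc=[]
13: 0xbc (blk 11, set 3) → L1-HIT  vc=[]
14: 0xec (blk 14, set 6) → L1-HIT  vc=[]
15: 0x166 (blk 22, set 6) → MISS  vc=[14]
16: 0xee (blk 14, set 6) → VC-HIT  vc=[22]
17: 0x9f (blk 9, set 1) → MISS  vc=[22, 33]
18: 0x116 (blk 17, set 1) → MISS  vc=[22, 33, 9]
19: 0x99 (blk 9, set 1) → VC-HIT  vc=[22, 33, 17]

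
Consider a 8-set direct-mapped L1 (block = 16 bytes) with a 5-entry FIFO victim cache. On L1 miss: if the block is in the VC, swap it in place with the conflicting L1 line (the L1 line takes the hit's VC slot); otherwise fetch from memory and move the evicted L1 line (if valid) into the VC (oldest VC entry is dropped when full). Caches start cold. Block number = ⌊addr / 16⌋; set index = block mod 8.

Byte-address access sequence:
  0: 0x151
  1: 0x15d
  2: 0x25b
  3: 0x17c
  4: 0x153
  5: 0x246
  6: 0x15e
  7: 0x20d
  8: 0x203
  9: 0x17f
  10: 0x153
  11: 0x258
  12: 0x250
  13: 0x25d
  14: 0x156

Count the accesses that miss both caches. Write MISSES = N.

#0 0x151→b21/s5 MISS; vc=[]
#1 0x15d→b21/s5 L1-HIT; vc=[]
#2 0x25b→b37/s5 MISS; vc=[21]
#3 0x17c→b23/s7 MISS; vc=[21]
#4 0x153→b21/s5 VC-HIT; vc=[37]
#5 0x246→b36/s4 MISS; vc=[37]
#6 0x15e→b21/s5 L1-HIT; vc=[37]
#7 0x20d→b32/s0 MISS; vc=[37]
#8 0x203→b32/s0 L1-HIT; vc=[37]
#9 0x17f→b23/s7 L1-HIT; vc=[37]
#10 0x153→b21/s5 L1-HIT; vc=[37]
#11 0x258→b37/s5 VC-HIT; vc=[21]
#12 0x250→b37/s5 L1-HIT; vc=[21]
#13 0x25d→b37/s5 L1-HIT; vc=[21]
#14 0x156→b21/s5 VC-HIT; vc=[37]

MISSES = 5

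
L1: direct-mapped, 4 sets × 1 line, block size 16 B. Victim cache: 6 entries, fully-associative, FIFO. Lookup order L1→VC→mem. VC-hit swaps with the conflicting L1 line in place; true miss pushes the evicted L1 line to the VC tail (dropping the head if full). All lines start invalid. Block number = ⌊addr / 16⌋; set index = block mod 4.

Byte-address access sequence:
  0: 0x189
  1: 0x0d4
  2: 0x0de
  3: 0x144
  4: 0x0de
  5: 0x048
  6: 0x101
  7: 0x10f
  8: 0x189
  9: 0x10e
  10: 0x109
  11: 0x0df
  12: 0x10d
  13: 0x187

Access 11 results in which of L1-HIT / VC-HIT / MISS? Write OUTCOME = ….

OUTCOME = L1-HIT

#0 0x189→b24/s0 MISS; vc=[]
#1 0xd4→b13/s1 MISS; vc=[]
#2 0xde→b13/s1 L1-HIT; vc=[]
#3 0x144→b20/s0 MISS; vc=[24]
#4 0xde→b13/s1 L1-HIT; vc=[24]
#5 0x48→b4/s0 MISS; vc=[24,20]
#6 0x101→b16/s0 MISS; vc=[24,20,4]
#7 0x10f→b16/s0 L1-HIT; vc=[24,20,4]
#8 0x189→b24/s0 VC-HIT; vc=[16,20,4]
#9 0x10e→b16/s0 VC-HIT; vc=[24,20,4]
#10 0x109→b16/s0 L1-HIT; vc=[24,20,4]
#11 0xdf→b13/s1 L1-HIT; vc=[24,20,4]
#12 0x10d→b16/s0 L1-HIT; vc=[24,20,4]
#13 0x187→b24/s0 VC-HIT; vc=[16,20,4]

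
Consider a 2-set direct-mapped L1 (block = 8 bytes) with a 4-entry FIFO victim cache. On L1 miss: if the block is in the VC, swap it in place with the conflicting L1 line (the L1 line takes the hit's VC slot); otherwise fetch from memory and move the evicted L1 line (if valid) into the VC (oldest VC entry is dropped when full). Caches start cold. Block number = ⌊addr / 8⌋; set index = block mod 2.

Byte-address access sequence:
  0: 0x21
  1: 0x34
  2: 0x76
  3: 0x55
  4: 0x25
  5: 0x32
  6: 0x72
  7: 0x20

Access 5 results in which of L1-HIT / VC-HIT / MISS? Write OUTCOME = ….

  [0] addr=0x21 blk=4 s=0: MISS | VC []
  [1] addr=0x34 blk=6 s=0: MISS | VC [4]
  [2] addr=0x76 blk=14 s=0: MISS | VC [4, 6]
  [3] addr=0x55 blk=10 s=0: MISS | VC [4, 6, 14]
  [4] addr=0x25 blk=4 s=0: VC-HIT | VC [10, 6, 14]
  [5] addr=0x32 blk=6 s=0: VC-HIT | VC [10, 4, 14]
  [6] addr=0x72 blk=14 s=0: VC-HIT | VC [10, 4, 6]
  [7] addr=0x20 blk=4 s=0: VC-HIT | VC [10, 14, 6]

OUTCOME = VC-HIT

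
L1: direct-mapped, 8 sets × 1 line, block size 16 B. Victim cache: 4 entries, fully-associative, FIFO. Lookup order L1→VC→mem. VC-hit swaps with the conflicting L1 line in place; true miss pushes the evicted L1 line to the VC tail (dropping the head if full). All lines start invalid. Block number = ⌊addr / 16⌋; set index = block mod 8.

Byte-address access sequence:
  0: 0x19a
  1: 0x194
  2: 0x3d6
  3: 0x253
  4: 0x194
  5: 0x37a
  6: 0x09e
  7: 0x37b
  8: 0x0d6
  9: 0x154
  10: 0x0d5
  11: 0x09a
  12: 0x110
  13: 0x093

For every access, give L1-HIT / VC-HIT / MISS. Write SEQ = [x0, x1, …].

#0 0x19a→b25/s1 MISS; vc=[]
#1 0x194→b25/s1 L1-HIT; vc=[]
#2 0x3d6→b61/s5 MISS; vc=[]
#3 0x253→b37/s5 MISS; vc=[61]
#4 0x194→b25/s1 L1-HIT; vc=[61]
#5 0x37a→b55/s7 MISS; vc=[61]
#6 0x9e→b9/s1 MISS; vc=[61,25]
#7 0x37b→b55/s7 L1-HIT; vc=[61,25]
#8 0xd6→b13/s5 MISS; vc=[61,25,37]
#9 0x154→b21/s5 MISS; vc=[61,25,37,13]
#10 0xd5→b13/s5 VC-HIT; vc=[61,25,37,21]
#11 0x9a→b9/s1 L1-HIT; vc=[61,25,37,21]
#12 0x110→b17/s1 MISS; vc=[25,37,21,9]
#13 0x93→b9/s1 VC-HIT; vc=[25,37,21,17]

SEQ = [MISS, L1-HIT, MISS, MISS, L1-HIT, MISS, MISS, L1-HIT, MISS, MISS, VC-HIT, L1-HIT, MISS, VC-HIT]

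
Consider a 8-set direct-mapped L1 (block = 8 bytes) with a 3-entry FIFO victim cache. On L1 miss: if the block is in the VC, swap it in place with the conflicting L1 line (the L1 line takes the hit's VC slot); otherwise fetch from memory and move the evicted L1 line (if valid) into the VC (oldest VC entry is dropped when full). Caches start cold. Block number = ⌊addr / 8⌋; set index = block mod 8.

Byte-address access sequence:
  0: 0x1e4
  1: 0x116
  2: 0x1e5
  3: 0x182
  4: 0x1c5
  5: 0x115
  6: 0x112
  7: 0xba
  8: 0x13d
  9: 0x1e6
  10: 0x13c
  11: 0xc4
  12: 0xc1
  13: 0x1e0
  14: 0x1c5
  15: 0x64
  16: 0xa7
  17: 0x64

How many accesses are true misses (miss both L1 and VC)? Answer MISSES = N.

MISSES = 9

  [0] addr=0x1e4 blk=60 s=4: MISS | VC []
  [1] addr=0x116 blk=34 s=2: MISS | VC []
  [2] addr=0x1e5 blk=60 s=4: L1-HIT | VC []
  [3] addr=0x182 blk=48 s=0: MISS | VC []
  [4] addr=0x1c5 blk=56 s=0: MISS | VC [48]
  [5] addr=0x115 blk=34 s=2: L1-HIT | VC [48]
  [6] addr=0x112 blk=34 s=2: L1-HIT | VC [48]
  [7] addr=0xba blk=23 s=7: MISS | VC [48]
  [8] addr=0x13d blk=39 s=7: MISS | VC [48, 23]
  [9] addr=0x1e6 blk=60 s=4: L1-HIT | VC [48, 23]
  [10] addr=0x13c blk=39 s=7: L1-HIT | VC [48, 23]
  [11] addr=0xc4 blk=24 s=0: MISS | VC [48, 23, 56]
  [12] addr=0xc1 blk=24 s=0: L1-HIT | VC [48, 23, 56]
  [13] addr=0x1e0 blk=60 s=4: L1-HIT | VC [48, 23, 56]
  [14] addr=0x1c5 blk=56 s=0: VC-HIT | VC [48, 23, 24]
  [15] addr=0x64 blk=12 s=4: MISS | VC [23, 24, 60]
  [16] addr=0xa7 blk=20 s=4: MISS | VC [24, 60, 12]
  [17] addr=0x64 blk=12 s=4: VC-HIT | VC [24, 60, 20]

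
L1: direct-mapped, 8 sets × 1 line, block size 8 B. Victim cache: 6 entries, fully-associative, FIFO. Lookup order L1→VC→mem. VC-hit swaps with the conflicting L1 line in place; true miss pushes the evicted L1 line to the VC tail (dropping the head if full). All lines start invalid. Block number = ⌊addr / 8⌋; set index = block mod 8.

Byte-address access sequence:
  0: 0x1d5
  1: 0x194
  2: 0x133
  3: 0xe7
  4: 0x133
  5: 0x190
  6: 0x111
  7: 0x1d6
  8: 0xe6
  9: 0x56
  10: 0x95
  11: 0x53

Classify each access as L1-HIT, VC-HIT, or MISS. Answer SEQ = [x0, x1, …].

SEQ = [MISS, MISS, MISS, MISS, L1-HIT, L1-HIT, MISS, VC-HIT, L1-HIT, MISS, MISS, VC-HIT]

0: 0x1d5 (blk 58, set 2) → MISS  vc=[]
1: 0x194 (blk 50, set 2) → MISS  vc=[58]
2: 0x133 (blk 38, set 6) → MISS  vc=[58]
3: 0xe7 (blk 28, set 4) → MISS  vc=[58]
4: 0x133 (blk 38, set 6) → L1-HIT  vc=[58]
5: 0x190 (blk 50, set 2) → L1-HIT  vc=[58]
6: 0x111 (blk 34, set 2) → MISS  vc=[58, 50]
7: 0x1d6 (blk 58, set 2) → VC-HIT  vc=[34, 50]
8: 0xe6 (blk 28, set 4) → L1-HIT  vc=[34, 50]
9: 0x56 (blk 10, set 2) → MISS  vc=[34, 50, 58]
10: 0x95 (blk 18, set 2) → MISS  vc=[34, 50, 58, 10]
11: 0x53 (blk 10, set 2) → VC-HIT  vc=[34, 50, 58, 18]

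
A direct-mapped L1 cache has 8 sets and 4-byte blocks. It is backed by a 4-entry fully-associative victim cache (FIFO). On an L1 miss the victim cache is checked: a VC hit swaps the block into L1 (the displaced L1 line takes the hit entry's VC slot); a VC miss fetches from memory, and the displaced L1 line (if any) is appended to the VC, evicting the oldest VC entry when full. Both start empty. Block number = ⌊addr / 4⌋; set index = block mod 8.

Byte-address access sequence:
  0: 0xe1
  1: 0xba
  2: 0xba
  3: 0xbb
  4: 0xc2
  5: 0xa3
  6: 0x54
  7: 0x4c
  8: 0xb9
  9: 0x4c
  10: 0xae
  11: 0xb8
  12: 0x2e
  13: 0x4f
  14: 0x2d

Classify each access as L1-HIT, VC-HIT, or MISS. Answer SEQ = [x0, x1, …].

  [0] addr=0xe1 blk=56 s=0: MISS | VC []
  [1] addr=0xba blk=46 s=6: MISS | VC []
  [2] addr=0xba blk=46 s=6: L1-HIT | VC []
  [3] addr=0xbb blk=46 s=6: L1-HIT | VC []
  [4] addr=0xc2 blk=48 s=0: MISS | VC [56]
  [5] addr=0xa3 blk=40 s=0: MISS | VC [56, 48]
  [6] addr=0x54 blk=21 s=5: MISS | VC [56, 48]
  [7] addr=0x4c blk=19 s=3: MISS | VC [56, 48]
  [8] addr=0xb9 blk=46 s=6: L1-HIT | VC [56, 48]
  [9] addr=0x4c blk=19 s=3: L1-HIT | VC [56, 48]
  [10] addr=0xae blk=43 s=3: MISS | VC [56, 48, 19]
  [11] addr=0xb8 blk=46 s=6: L1-HIT | VC [56, 48, 19]
  [12] addr=0x2e blk=11 s=3: MISS | VC [56, 48, 19, 43]
  [13] addr=0x4f blk=19 s=3: VC-HIT | VC [56, 48, 11, 43]
  [14] addr=0x2d blk=11 s=3: VC-HIT | VC [56, 48, 19, 43]

SEQ = [MISS, MISS, L1-HIT, L1-HIT, MISS, MISS, MISS, MISS, L1-HIT, L1-HIT, MISS, L1-HIT, MISS, VC-HIT, VC-HIT]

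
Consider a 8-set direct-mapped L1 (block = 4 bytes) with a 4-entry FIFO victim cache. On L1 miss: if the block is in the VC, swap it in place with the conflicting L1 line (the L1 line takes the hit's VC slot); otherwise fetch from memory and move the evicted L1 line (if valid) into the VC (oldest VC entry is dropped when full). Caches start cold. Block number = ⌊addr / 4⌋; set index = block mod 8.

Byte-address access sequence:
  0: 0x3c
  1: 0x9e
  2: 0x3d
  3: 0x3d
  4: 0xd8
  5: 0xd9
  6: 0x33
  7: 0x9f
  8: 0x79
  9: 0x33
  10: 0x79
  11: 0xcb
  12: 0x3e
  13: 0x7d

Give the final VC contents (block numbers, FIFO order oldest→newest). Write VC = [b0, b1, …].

VC = [39, 54, 15]

0: 0x3c (blk 15, set 7) → MISS  vc=[]
1: 0x9e (blk 39, set 7) → MISS  vc=[15]
2: 0x3d (blk 15, set 7) → VC-HIT  vc=[39]
3: 0x3d (blk 15, set 7) → L1-HIT  vc=[39]
4: 0xd8 (blk 54, set 6) → MISS  vc=[39]
5: 0xd9 (blk 54, set 6) → L1-HIT  vc=[39]
6: 0x33 (blk 12, set 4) → MISS  vc=[39]
7: 0x9f (blk 39, set 7) → VC-HIT  vc=[15]
8: 0x79 (blk 30, set 6) → MISS  vc=[15, 54]
9: 0x33 (blk 12, set 4) → L1-HIT  vc=[15, 54]
10: 0x79 (blk 30, set 6) → L1-HIT  vc=[15, 54]
11: 0xcb (blk 50, set 2) → MISS  vc=[15, 54]
12: 0x3e (blk 15, set 7) → VC-HIT  vc=[39, 54]
13: 0x7d (blk 31, set 7) → MISS  vc=[39, 54, 15]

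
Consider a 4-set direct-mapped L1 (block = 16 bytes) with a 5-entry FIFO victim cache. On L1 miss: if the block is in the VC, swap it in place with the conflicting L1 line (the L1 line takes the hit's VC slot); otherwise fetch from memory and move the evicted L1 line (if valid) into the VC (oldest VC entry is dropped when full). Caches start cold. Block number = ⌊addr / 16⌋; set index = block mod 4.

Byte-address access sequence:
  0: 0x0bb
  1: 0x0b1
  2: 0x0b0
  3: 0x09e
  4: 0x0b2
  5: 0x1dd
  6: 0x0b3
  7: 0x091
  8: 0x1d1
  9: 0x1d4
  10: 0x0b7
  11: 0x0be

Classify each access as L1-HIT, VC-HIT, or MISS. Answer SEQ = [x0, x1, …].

  [0] addr=0xbb blk=11 s=3: MISS | VC []
  [1] addr=0xb1 blk=11 s=3: L1-HIT | VC []
  [2] addr=0xb0 blk=11 s=3: L1-HIT | VC []
  [3] addr=0x9e blk=9 s=1: MISS | VC []
  [4] addr=0xb2 blk=11 s=3: L1-HIT | VC []
  [5] addr=0x1dd blk=29 s=1: MISS | VC [9]
  [6] addr=0xb3 blk=11 s=3: L1-HIT | VC [9]
  [7] addr=0x91 blk=9 s=1: VC-HIT | VC [29]
  [8] addr=0x1d1 blk=29 s=1: VC-HIT | VC [9]
  [9] addr=0x1d4 blk=29 s=1: L1-HIT | VC [9]
  [10] addr=0xb7 blk=11 s=3: L1-HIT | VC [9]
  [11] addr=0xbe blk=11 s=3: L1-HIT | VC [9]

SEQ = [MISS, L1-HIT, L1-HIT, MISS, L1-HIT, MISS, L1-HIT, VC-HIT, VC-HIT, L1-HIT, L1-HIT, L1-HIT]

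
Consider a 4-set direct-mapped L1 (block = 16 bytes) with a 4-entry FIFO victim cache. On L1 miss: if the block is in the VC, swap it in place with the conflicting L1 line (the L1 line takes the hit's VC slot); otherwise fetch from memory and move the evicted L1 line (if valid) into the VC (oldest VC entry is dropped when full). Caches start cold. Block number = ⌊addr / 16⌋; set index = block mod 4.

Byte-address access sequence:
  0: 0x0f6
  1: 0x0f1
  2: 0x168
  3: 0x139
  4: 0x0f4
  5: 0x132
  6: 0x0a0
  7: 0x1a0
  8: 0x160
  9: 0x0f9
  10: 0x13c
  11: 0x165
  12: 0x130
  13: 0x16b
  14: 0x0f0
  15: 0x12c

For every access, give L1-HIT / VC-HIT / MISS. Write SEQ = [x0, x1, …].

SEQ = [MISS, L1-HIT, MISS, MISS, VC-HIT, VC-HIT, MISS, MISS, VC-HIT, VC-HIT, VC-HIT, L1-HIT, L1-HIT, L1-HIT, VC-HIT, MISS]

#0 0xf6→b15/s3 MISS; vc=[]
#1 0xf1→b15/s3 L1-HIT; vc=[]
#2 0x168→b22/s2 MISS; vc=[]
#3 0x139→b19/s3 MISS; vc=[15]
#4 0xf4→b15/s3 VC-HIT; vc=[19]
#5 0x132→b19/s3 VC-HIT; vc=[15]
#6 0xa0→b10/s2 MISS; vc=[15,22]
#7 0x1a0→b26/s2 MISS; vc=[15,22,10]
#8 0x160→b22/s2 VC-HIT; vc=[15,26,10]
#9 0xf9→b15/s3 VC-HIT; vc=[19,26,10]
#10 0x13c→b19/s3 VC-HIT; vc=[15,26,10]
#11 0x165→b22/s2 L1-HIT; vc=[15,26,10]
#12 0x130→b19/s3 L1-HIT; vc=[15,26,10]
#13 0x16b→b22/s2 L1-HIT; vc=[15,26,10]
#14 0xf0→b15/s3 VC-HIT; vc=[19,26,10]
#15 0x12c→b18/s2 MISS; vc=[19,26,10,22]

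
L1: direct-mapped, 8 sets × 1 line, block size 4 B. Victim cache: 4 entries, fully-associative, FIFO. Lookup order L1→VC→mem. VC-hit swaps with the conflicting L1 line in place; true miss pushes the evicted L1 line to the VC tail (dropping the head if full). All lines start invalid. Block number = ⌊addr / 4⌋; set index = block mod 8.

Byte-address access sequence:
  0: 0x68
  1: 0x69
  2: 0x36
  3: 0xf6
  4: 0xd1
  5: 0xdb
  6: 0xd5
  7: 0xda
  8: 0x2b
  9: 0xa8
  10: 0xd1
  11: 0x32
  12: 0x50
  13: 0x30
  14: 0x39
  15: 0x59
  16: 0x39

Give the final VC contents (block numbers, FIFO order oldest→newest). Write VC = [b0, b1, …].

VC = [52, 20, 54, 22]

#0 0x68→b26/s2 MISS; vc=[]
#1 0x69→b26/s2 L1-HIT; vc=[]
#2 0x36→b13/s5 MISS; vc=[]
#3 0xf6→b61/s5 MISS; vc=[13]
#4 0xd1→b52/s4 MISS; vc=[13]
#5 0xdb→b54/s6 MISS; vc=[13]
#6 0xd5→b53/s5 MISS; vc=[13,61]
#7 0xda→b54/s6 L1-HIT; vc=[13,61]
#8 0x2b→b10/s2 MISS; vc=[13,61,26]
#9 0xa8→b42/s2 MISS; vc=[13,61,26,10]
#10 0xd1→b52/s4 L1-HIT; vc=[13,61,26,10]
#11 0x32→b12/s4 MISS; vc=[61,26,10,52]
#12 0x50→b20/s4 MISS; vc=[26,10,52,12]
#13 0x30→b12/s4 VC-HIT; vc=[26,10,52,20]
#14 0x39→b14/s6 MISS; vc=[10,52,20,54]
#15 0x59→b22/s6 MISS; vc=[52,20,54,14]
#16 0x39→b14/s6 VC-HIT; vc=[52,20,54,22]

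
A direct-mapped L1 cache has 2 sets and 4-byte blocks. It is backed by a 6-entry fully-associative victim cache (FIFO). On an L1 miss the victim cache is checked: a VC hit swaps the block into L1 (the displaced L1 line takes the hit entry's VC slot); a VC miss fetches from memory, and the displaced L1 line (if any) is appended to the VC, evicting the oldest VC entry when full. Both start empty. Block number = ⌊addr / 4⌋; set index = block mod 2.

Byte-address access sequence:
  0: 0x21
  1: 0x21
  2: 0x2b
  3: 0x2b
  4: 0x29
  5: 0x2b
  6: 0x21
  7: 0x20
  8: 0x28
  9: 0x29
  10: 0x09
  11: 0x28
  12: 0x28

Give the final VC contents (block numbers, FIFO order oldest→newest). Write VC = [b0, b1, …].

VC = [8, 2]

0: 0x21 (blk 8, set 0) → MISS  vc=[]
1: 0x21 (blk 8, set 0) → L1-HIT  vc=[]
2: 0x2b (blk 10, set 0) → MISS  vc=[8]
3: 0x2b (blk 10, set 0) → L1-HIT  vc=[8]
4: 0x29 (blk 10, set 0) → L1-HIT  vc=[8]
5: 0x2b (blk 10, set 0) → L1-HIT  vc=[8]
6: 0x21 (blk 8, set 0) → VC-HIT  vc=[10]
7: 0x20 (blk 8, set 0) → L1-HIT  vc=[10]
8: 0x28 (blk 10, set 0) → VC-HIT  vc=[8]
9: 0x29 (blk 10, set 0) → L1-HIT  vc=[8]
10: 0x9 (blk 2, set 0) → MISS  vc=[8, 10]
11: 0x28 (blk 10, set 0) → VC-HIT  vc=[8, 2]
12: 0x28 (blk 10, set 0) → L1-HIT  vc=[8, 2]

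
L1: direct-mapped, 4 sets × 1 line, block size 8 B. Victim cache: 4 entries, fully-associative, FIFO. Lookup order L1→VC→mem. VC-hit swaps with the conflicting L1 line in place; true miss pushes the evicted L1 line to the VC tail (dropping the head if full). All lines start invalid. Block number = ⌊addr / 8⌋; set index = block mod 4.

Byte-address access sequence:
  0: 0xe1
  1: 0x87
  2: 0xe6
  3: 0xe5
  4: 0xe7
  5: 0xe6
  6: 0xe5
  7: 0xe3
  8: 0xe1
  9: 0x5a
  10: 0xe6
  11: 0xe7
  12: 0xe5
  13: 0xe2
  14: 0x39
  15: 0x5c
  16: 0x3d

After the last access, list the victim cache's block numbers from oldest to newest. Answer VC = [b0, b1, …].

  [0] addr=0xe1 blk=28 s=0: MISS | VC []
  [1] addr=0x87 blk=16 s=0: MISS | VC [28]
  [2] addr=0xe6 blk=28 s=0: VC-HIT | VC [16]
  [3] addr=0xe5 blk=28 s=0: L1-HIT | VC [16]
  [4] addr=0xe7 blk=28 s=0: L1-HIT | VC [16]
  [5] addr=0xe6 blk=28 s=0: L1-HIT | VC [16]
  [6] addr=0xe5 blk=28 s=0: L1-HIT | VC [16]
  [7] addr=0xe3 blk=28 s=0: L1-HIT | VC [16]
  [8] addr=0xe1 blk=28 s=0: L1-HIT | VC [16]
  [9] addr=0x5a blk=11 s=3: MISS | VC [16]
  [10] addr=0xe6 blk=28 s=0: L1-HIT | VC [16]
  [11] addr=0xe7 blk=28 s=0: L1-HIT | VC [16]
  [12] addr=0xe5 blk=28 s=0: L1-HIT | VC [16]
  [13] addr=0xe2 blk=28 s=0: L1-HIT | VC [16]
  [14] addr=0x39 blk=7 s=3: MISS | VC [16, 11]
  [15] addr=0x5c blk=11 s=3: VC-HIT | VC [16, 7]
  [16] addr=0x3d blk=7 s=3: VC-HIT | VC [16, 11]

VC = [16, 11]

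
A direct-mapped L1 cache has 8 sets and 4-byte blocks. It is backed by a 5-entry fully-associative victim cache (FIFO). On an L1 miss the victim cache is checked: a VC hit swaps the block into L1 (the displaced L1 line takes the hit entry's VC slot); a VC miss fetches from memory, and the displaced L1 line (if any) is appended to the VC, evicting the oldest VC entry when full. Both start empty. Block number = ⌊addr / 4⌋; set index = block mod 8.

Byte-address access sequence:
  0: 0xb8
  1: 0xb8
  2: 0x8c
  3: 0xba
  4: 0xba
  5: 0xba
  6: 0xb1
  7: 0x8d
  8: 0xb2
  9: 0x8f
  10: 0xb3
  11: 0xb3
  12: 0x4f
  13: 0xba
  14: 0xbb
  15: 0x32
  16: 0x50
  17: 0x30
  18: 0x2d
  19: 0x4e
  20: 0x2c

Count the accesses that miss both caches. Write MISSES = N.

0: 0xb8 (blk 46, set 6) → MISS  vc=[]
1: 0xb8 (blk 46, set 6) → L1-HIT  vc=[]
2: 0x8c (blk 35, set 3) → MISS  vc=[]
3: 0xba (blk 46, set 6) → L1-HIT  vc=[]
4: 0xba (blk 46, set 6) → L1-HIT  vc=[]
5: 0xba (blk 46, set 6) → L1-HIT  vc=[]
6: 0xb1 (blk 44, set 4) → MISS  vc=[]
7: 0x8d (blk 35, set 3) → L1-HIT  vc=[]
8: 0xb2 (blk 44, set 4) → L1-HIT  vc=[]
9: 0x8f (blk 35, set 3) → L1-HIT  vc=[]
10: 0xb3 (blk 44, set 4) → L1-HIT  vc=[]
11: 0xb3 (blk 44, set 4) → L1-HIT  vc=[]
12: 0x4f (blk 19, set 3) → MISS  vc=[35]
13: 0xba (blk 46, set 6) → L1-HIT  vc=[35]
14: 0xbb (blk 46, set 6) → L1-HIT  vc=[35]
15: 0x32 (blk 12, set 4) → MISS  vc=[35, 44]
16: 0x50 (blk 20, set 4) → MISS  vc=[35, 44, 12]
17: 0x30 (blk 12, set 4) → VC-HIT  vc=[35, 44, 20]
18: 0x2d (blk 11, set 3) → MISS  vc=[35, 44, 20, 19]
19: 0x4e (blk 19, set 3) → VC-HIT  vc=[35, 44, 20, 11]
20: 0x2c (blk 11, set 3) → VC-HIT  vc=[35, 44, 20, 19]

MISSES = 7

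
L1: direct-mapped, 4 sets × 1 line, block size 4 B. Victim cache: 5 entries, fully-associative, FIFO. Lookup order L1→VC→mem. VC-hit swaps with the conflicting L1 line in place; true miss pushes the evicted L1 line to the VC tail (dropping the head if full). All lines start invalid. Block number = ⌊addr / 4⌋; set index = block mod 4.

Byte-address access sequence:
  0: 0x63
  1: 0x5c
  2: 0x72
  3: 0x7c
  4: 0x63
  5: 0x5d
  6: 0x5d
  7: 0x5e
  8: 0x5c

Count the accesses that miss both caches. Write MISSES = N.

#0 0x63→b24/s0 MISS; vc=[]
#1 0x5c→b23/s3 MISS; vc=[]
#2 0x72→b28/s0 MISS; vc=[24]
#3 0x7c→b31/s3 MISS; vc=[24,23]
#4 0x63→b24/s0 VC-HIT; vc=[28,23]
#5 0x5d→b23/s3 VC-HIT; vc=[28,31]
#6 0x5d→b23/s3 L1-HIT; vc=[28,31]
#7 0x5e→b23/s3 L1-HIT; vc=[28,31]
#8 0x5c→b23/s3 L1-HIT; vc=[28,31]

MISSES = 4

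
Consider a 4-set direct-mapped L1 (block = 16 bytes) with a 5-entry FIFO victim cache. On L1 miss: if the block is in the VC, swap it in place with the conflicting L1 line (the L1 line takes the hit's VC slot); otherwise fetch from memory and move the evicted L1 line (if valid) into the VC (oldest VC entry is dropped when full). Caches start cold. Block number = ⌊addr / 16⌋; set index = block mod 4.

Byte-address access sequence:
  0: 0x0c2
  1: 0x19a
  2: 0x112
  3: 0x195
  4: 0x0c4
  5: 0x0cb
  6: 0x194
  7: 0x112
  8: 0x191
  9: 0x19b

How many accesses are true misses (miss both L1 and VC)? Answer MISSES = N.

0: 0xc2 (blk 12, set 0) → MISS  vc=[]
1: 0x19a (blk 25, set 1) → MISS  vc=[]
2: 0x112 (blk 17, set 1) → MISS  vc=[25]
3: 0x195 (blk 25, set 1) → VC-HIT  vc=[17]
4: 0xc4 (blk 12, set 0) → L1-HIT  vc=[17]
5: 0xcb (blk 12, set 0) → L1-HIT  vc=[17]
6: 0x194 (blk 25, set 1) → L1-HIT  vc=[17]
7: 0x112 (blk 17, set 1) → VC-HIT  vc=[25]
8: 0x191 (blk 25, set 1) → VC-HIT  vc=[17]
9: 0x19b (blk 25, set 1) → L1-HIT  vc=[17]

MISSES = 3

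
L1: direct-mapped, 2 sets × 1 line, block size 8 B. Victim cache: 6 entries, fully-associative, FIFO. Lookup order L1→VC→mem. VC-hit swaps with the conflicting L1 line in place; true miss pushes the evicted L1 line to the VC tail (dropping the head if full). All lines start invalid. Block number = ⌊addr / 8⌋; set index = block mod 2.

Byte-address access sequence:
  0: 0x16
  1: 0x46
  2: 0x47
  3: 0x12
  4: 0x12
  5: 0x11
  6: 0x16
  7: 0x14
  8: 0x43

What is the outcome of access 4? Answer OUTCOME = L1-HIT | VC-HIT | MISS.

OUTCOME = L1-HIT

#0 0x16→b2/s0 MISS; vc=[]
#1 0x46→b8/s0 MISS; vc=[2]
#2 0x47→b8/s0 L1-HIT; vc=[2]
#3 0x12→b2/s0 VC-HIT; vc=[8]
#4 0x12→b2/s0 L1-HIT; vc=[8]
#5 0x11→b2/s0 L1-HIT; vc=[8]
#6 0x16→b2/s0 L1-HIT; vc=[8]
#7 0x14→b2/s0 L1-HIT; vc=[8]
#8 0x43→b8/s0 VC-HIT; vc=[2]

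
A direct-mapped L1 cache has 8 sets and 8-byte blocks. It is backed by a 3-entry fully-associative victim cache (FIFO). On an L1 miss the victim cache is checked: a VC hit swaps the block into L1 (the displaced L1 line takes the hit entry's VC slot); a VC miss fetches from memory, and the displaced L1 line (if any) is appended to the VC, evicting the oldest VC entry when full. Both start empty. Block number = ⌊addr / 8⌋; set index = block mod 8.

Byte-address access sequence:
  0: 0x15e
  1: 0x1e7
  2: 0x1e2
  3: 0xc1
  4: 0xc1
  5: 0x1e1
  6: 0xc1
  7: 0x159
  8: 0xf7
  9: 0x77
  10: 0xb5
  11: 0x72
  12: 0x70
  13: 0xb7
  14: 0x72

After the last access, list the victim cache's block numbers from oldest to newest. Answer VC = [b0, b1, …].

  [0] addr=0x15e blk=43 s=3: MISS | VC []
  [1] addr=0x1e7 blk=60 s=4: MISS | VC []
  [2] addr=0x1e2 blk=60 s=4: L1-HIT | VC []
  [3] addr=0xc1 blk=24 s=0: MISS | VC []
  [4] addr=0xc1 blk=24 s=0: L1-HIT | VC []
  [5] addr=0x1e1 blk=60 s=4: L1-HIT | VC []
  [6] addr=0xc1 blk=24 s=0: L1-HIT | VC []
  [7] addr=0x159 blk=43 s=3: L1-HIT | VC []
  [8] addr=0xf7 blk=30 s=6: MISS | VC []
  [9] addr=0x77 blk=14 s=6: MISS | VC [30]
  [10] addr=0xb5 blk=22 s=6: MISS | VC [30, 14]
  [11] addr=0x72 blk=14 s=6: VC-HIT | VC [30, 22]
  [12] addr=0x70 blk=14 s=6: L1-HIT | VC [30, 22]
  [13] addr=0xb7 blk=22 s=6: VC-HIT | VC [30, 14]
  [14] addr=0x72 blk=14 s=6: VC-HIT | VC [30, 22]

VC = [30, 22]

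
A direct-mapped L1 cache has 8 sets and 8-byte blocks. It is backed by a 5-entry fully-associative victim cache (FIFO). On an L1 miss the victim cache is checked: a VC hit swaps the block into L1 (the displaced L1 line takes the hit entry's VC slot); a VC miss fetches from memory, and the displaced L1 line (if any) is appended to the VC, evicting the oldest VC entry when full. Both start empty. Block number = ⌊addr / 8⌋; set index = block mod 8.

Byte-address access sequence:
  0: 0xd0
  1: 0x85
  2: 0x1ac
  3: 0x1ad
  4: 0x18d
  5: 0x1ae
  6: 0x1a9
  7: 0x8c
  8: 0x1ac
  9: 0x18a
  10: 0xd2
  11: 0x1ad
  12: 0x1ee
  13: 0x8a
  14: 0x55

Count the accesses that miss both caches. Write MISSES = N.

#0 0xd0→b26/s2 MISS; vc=[]
#1 0x85→b16/s0 MISS; vc=[]
#2 0x1ac→b53/s5 MISS; vc=[]
#3 0x1ad→b53/s5 L1-HIT; vc=[]
#4 0x18d→b49/s1 MISS; vc=[]
#5 0x1ae→b53/s5 L1-HIT; vc=[]
#6 0x1a9→b53/s5 L1-HIT; vc=[]
#7 0x8c→b17/s1 MISS; vc=[49]
#8 0x1ac→b53/s5 L1-HIT; vc=[49]
#9 0x18a→b49/s1 VC-HIT; vc=[17]
#10 0xd2→b26/s2 L1-HIT; vc=[17]
#11 0x1ad→b53/s5 L1-HIT; vc=[17]
#12 0x1ee→b61/s5 MISS; vc=[17,53]
#13 0x8a→b17/s1 VC-HIT; vc=[49,53]
#14 0x55→b10/s2 MISS; vc=[49,53,26]

MISSES = 7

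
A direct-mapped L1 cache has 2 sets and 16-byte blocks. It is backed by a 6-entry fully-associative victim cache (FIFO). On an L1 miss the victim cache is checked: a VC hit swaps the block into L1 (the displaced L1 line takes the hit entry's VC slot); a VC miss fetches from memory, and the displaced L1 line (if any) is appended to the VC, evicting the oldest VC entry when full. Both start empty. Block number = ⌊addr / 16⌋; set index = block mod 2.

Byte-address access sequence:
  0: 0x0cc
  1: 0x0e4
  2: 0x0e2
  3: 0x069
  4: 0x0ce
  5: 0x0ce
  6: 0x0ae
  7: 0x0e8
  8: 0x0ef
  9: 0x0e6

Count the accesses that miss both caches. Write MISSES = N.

#0 0xcc→b12/s0 MISS; vc=[]
#1 0xe4→b14/s0 MISS; vc=[12]
#2 0xe2→b14/s0 L1-HIT; vc=[12]
#3 0x69→b6/s0 MISS; vc=[12,14]
#4 0xce→b12/s0 VC-HIT; vc=[6,14]
#5 0xce→b12/s0 L1-HIT; vc=[6,14]
#6 0xae→b10/s0 MISS; vc=[6,14,12]
#7 0xe8→b14/s0 VC-HIT; vc=[6,10,12]
#8 0xef→b14/s0 L1-HIT; vc=[6,10,12]
#9 0xe6→b14/s0 L1-HIT; vc=[6,10,12]

MISSES = 4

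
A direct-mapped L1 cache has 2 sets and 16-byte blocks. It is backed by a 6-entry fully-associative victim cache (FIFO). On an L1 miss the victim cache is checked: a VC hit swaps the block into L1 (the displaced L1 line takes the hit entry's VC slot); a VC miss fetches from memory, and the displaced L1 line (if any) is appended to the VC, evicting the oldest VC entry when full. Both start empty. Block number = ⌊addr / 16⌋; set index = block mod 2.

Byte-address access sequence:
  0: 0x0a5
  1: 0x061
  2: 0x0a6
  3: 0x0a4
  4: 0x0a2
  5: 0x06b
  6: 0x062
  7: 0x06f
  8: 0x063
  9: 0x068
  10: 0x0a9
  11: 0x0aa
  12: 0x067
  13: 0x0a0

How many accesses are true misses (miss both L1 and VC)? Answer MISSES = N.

#0 0xa5→b10/s0 MISS; vc=[]
#1 0x61→b6/s0 MISS; vc=[10]
#2 0xa6→b10/s0 VC-HIT; vc=[6]
#3 0xa4→b10/s0 L1-HIT; vc=[6]
#4 0xa2→b10/s0 L1-HIT; vc=[6]
#5 0x6b→b6/s0 VC-HIT; vc=[10]
#6 0x62→b6/s0 L1-HIT; vc=[10]
#7 0x6f→b6/s0 L1-HIT; vc=[10]
#8 0x63→b6/s0 L1-HIT; vc=[10]
#9 0x68→b6/s0 L1-HIT; vc=[10]
#10 0xa9→b10/s0 VC-HIT; vc=[6]
#11 0xaa→b10/s0 L1-HIT; vc=[6]
#12 0x67→b6/s0 VC-HIT; vc=[10]
#13 0xa0→b10/s0 VC-HIT; vc=[6]

MISSES = 2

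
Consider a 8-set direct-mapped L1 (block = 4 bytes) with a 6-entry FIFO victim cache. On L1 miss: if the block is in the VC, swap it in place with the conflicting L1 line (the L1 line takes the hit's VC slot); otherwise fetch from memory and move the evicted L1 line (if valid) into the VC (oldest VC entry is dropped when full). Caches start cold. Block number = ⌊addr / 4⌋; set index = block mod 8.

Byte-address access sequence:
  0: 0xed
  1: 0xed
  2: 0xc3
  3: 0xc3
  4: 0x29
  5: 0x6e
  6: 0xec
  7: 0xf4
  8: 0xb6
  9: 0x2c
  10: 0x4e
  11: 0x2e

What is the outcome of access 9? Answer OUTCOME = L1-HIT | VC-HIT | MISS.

#0 0xed→b59/s3 MISS; vc=[]
#1 0xed→b59/s3 L1-HIT; vc=[]
#2 0xc3→b48/s0 MISS; vc=[]
#3 0xc3→b48/s0 L1-HIT; vc=[]
#4 0x29→b10/s2 MISS; vc=[]
#5 0x6e→b27/s3 MISS; vc=[59]
#6 0xec→b59/s3 VC-HIT; vc=[27]
#7 0xf4→b61/s5 MISS; vc=[27]
#8 0xb6→b45/s5 MISS; vc=[27,61]
#9 0x2c→b11/s3 MISS; vc=[27,61,59]
#10 0x4e→b19/s3 MISS; vc=[27,61,59,11]
#11 0x2e→b11/s3 VC-HIT; vc=[27,61,59,19]

OUTCOME = MISS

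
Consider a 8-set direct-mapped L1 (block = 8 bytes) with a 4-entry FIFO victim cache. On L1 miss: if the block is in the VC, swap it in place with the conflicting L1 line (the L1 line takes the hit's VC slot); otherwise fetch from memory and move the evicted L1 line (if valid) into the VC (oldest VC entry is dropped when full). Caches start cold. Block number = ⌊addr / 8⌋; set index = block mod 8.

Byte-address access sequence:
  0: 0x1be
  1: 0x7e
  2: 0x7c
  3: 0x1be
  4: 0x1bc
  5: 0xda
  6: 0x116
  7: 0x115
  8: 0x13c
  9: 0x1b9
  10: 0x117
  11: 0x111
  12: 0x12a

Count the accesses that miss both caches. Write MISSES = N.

#0 0x1be→b55/s7 MISS; vc=[]
#1 0x7e→b15/s7 MISS; vc=[55]
#2 0x7c→b15/s7 L1-HIT; vc=[55]
#3 0x1be→b55/s7 VC-HIT; vc=[15]
#4 0x1bc→b55/s7 L1-HIT; vc=[15]
#5 0xda→b27/s3 MISS; vc=[15]
#6 0x116→b34/s2 MISS; vc=[15]
#7 0x115→b34/s2 L1-HIT; vc=[15]
#8 0x13c→b39/s7 MISS; vc=[15,55]
#9 0x1b9→b55/s7 VC-HIT; vc=[15,39]
#10 0x117→b34/s2 L1-HIT; vc=[15,39]
#11 0x111→b34/s2 L1-HIT; vc=[15,39]
#12 0x12a→b37/s5 MISS; vc=[15,39]

MISSES = 6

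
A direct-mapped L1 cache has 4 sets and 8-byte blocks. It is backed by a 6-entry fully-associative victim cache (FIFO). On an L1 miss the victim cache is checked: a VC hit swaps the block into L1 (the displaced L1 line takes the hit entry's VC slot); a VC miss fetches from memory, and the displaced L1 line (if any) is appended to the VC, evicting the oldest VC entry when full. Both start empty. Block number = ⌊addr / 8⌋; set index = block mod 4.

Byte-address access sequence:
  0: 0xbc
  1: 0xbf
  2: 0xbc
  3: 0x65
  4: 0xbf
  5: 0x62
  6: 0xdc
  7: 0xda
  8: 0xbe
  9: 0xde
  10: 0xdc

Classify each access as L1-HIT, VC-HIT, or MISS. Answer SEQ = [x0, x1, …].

SEQ = [MISS, L1-HIT, L1-HIT, MISS, L1-HIT, L1-HIT, MISS, L1-HIT, VC-HIT, VC-HIT, L1-HIT]

#0 0xbc→b23/s3 MISS; vc=[]
#1 0xbf→b23/s3 L1-HIT; vc=[]
#2 0xbc→b23/s3 L1-HIT; vc=[]
#3 0x65→b12/s0 MISS; vc=[]
#4 0xbf→b23/s3 L1-HIT; vc=[]
#5 0x62→b12/s0 L1-HIT; vc=[]
#6 0xdc→b27/s3 MISS; vc=[23]
#7 0xda→b27/s3 L1-HIT; vc=[23]
#8 0xbe→b23/s3 VC-HIT; vc=[27]
#9 0xde→b27/s3 VC-HIT; vc=[23]
#10 0xdc→b27/s3 L1-HIT; vc=[23]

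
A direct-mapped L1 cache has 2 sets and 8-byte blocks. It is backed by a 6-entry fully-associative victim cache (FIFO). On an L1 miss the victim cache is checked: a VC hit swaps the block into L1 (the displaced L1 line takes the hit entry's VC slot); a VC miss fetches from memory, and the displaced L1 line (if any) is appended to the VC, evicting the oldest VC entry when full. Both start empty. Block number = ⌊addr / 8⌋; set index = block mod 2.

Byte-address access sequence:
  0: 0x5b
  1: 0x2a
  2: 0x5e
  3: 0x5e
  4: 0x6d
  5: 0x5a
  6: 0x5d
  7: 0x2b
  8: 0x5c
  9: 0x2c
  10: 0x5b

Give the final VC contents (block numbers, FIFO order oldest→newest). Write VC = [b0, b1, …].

VC = [5, 13]

#0 0x5b→b11/s1 MISS; vc=[]
#1 0x2a→b5/s1 MISS; vc=[11]
#2 0x5e→b11/s1 VC-HIT; vc=[5]
#3 0x5e→b11/s1 L1-HIT; vc=[5]
#4 0x6d→b13/s1 MISS; vc=[5,11]
#5 0x5a→b11/s1 VC-HIT; vc=[5,13]
#6 0x5d→b11/s1 L1-HIT; vc=[5,13]
#7 0x2b→b5/s1 VC-HIT; vc=[11,13]
#8 0x5c→b11/s1 VC-HIT; vc=[5,13]
#9 0x2c→b5/s1 VC-HIT; vc=[11,13]
#10 0x5b→b11/s1 VC-HIT; vc=[5,13]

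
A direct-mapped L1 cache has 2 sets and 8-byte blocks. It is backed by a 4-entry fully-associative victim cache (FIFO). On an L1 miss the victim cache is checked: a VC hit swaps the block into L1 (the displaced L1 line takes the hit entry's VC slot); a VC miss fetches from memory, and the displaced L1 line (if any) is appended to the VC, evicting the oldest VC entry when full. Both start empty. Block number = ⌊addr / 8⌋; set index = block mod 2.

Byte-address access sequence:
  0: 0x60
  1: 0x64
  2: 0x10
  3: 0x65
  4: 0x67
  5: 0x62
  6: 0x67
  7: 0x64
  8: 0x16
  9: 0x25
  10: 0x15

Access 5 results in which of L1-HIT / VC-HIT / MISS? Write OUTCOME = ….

OUTCOME = L1-HIT

0: 0x60 (blk 12, set 0) → MISS  vc=[]
1: 0x64 (blk 12, set 0) → L1-HIT  vc=[]
2: 0x10 (blk 2, set 0) → MISS  vc=[12]
3: 0x65 (blk 12, set 0) → VC-HIT  vc=[2]
4: 0x67 (blk 12, set 0) → L1-HIT  vc=[2]
5: 0x62 (blk 12, set 0) → L1-HIT  vc=[2]
6: 0x67 (blk 12, set 0) → L1-HIT  vc=[2]
7: 0x64 (blk 12, set 0) → L1-HIT  vc=[2]
8: 0x16 (blk 2, set 0) → VC-HIT  vc=[12]
9: 0x25 (blk 4, set 0) → MISS  vc=[12, 2]
10: 0x15 (blk 2, set 0) → VC-HIT  vc=[12, 4]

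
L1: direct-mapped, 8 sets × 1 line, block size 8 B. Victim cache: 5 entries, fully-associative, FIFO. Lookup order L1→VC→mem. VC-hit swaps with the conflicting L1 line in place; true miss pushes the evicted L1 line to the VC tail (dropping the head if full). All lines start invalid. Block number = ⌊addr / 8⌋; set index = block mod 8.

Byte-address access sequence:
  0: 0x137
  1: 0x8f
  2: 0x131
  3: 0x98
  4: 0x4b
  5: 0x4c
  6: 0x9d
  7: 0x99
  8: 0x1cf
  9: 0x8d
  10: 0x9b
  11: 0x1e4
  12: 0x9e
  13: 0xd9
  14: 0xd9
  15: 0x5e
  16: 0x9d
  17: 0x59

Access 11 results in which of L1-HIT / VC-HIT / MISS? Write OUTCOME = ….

  [0] addr=0x137 blk=38 s=6: MISS | VC []
  [1] addr=0x8f blk=17 s=1: MISS | VC []
  [2] addr=0x131 blk=38 s=6: L1-HIT | VC []
  [3] addr=0x98 blk=19 s=3: MISS | VC []
  [4] addr=0x4b blk=9 s=1: MISS | VC [17]
  [5] addr=0x4c blk=9 s=1: L1-HIT | VC [17]
  [6] addr=0x9d blk=19 s=3: L1-HIT | VC [17]
  [7] addr=0x99 blk=19 s=3: L1-HIT | VC [17]
  [8] addr=0x1cf blk=57 s=1: MISS | VC [17, 9]
  [9] addr=0x8d blk=17 s=1: VC-HIT | VC [57, 9]
  [10] addr=0x9b blk=19 s=3: L1-HIT | VC [57, 9]
  [11] addr=0x1e4 blk=60 s=4: MISS | VC [57, 9]
  [12] addr=0x9e blk=19 s=3: L1-HIT | VC [57, 9]
  [13] addr=0xd9 blk=27 s=3: MISS | VC [57, 9, 19]
  [14] addr=0xd9 blk=27 s=3: L1-HIT | VC [57, 9, 19]
  [15] addr=0x5e blk=11 s=3: MISS | VC [57, 9, 19, 27]
  [16] addr=0x9d blk=19 s=3: VC-HIT | VC [57, 9, 11, 27]
  [17] addr=0x59 blk=11 s=3: VC-HIT | VC [57, 9, 19, 27]

OUTCOME = MISS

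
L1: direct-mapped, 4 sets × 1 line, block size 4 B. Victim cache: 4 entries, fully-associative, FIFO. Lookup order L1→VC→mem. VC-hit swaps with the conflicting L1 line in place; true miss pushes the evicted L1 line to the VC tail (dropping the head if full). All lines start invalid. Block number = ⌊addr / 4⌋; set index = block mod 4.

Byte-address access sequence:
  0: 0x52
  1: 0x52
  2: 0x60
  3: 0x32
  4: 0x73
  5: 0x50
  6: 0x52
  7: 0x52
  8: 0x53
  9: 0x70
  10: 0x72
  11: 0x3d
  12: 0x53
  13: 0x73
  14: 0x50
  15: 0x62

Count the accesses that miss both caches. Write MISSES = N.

MISSES = 5

  [0] addr=0x52 blk=20 s=0: MISS | VC []
  [1] addr=0x52 blk=20 s=0: L1-HIT | VC []
  [2] addr=0x60 blk=24 s=0: MISS | VC [20]
  [3] addr=0x32 blk=12 s=0: MISS | VC [20, 24]
  [4] addr=0x73 blk=28 s=0: MISS | VC [20, 24, 12]
  [5] addr=0x50 blk=20 s=0: VC-HIT | VC [28, 24, 12]
  [6] addr=0x52 blk=20 s=0: L1-HIT | VC [28, 24, 12]
  [7] addr=0x52 blk=20 s=0: L1-HIT | VC [28, 24, 12]
  [8] addr=0x53 blk=20 s=0: L1-HIT | VC [28, 24, 12]
  [9] addr=0x70 blk=28 s=0: VC-HIT | VC [20, 24, 12]
  [10] addr=0x72 blk=28 s=0: L1-HIT | VC [20, 24, 12]
  [11] addr=0x3d blk=15 s=3: MISS | VC [20, 24, 12]
  [12] addr=0x53 blk=20 s=0: VC-HIT | VC [28, 24, 12]
  [13] addr=0x73 blk=28 s=0: VC-HIT | VC [20, 24, 12]
  [14] addr=0x50 blk=20 s=0: VC-HIT | VC [28, 24, 12]
  [15] addr=0x62 blk=24 s=0: VC-HIT | VC [28, 20, 12]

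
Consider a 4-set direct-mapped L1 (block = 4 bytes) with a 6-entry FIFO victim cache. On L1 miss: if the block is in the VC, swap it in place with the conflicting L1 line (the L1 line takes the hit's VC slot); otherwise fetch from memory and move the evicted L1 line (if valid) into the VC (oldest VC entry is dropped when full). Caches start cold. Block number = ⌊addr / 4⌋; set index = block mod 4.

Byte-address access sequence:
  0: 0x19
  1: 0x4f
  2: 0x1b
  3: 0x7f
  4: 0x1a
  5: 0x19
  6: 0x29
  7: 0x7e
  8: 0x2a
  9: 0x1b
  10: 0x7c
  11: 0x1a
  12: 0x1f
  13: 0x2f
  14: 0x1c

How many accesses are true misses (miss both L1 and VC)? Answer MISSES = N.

#0 0x19→b6/s2 MISS; vc=[]
#1 0x4f→b19/s3 MISS; vc=[]
#2 0x1b→b6/s2 L1-HIT; vc=[]
#3 0x7f→b31/s3 MISS; vc=[19]
#4 0x1a→b6/s2 L1-HIT; vc=[19]
#5 0x19→b6/s2 L1-HIT; vc=[19]
#6 0x29→b10/s2 MISS; vc=[19,6]
#7 0x7e→b31/s3 L1-HIT; vc=[19,6]
#8 0x2a→b10/s2 L1-HIT; vc=[19,6]
#9 0x1b→b6/s2 VC-HIT; vc=[19,10]
#10 0x7c→b31/s3 L1-HIT; vc=[19,10]
#11 0x1a→b6/s2 L1-HIT; vc=[19,10]
#12 0x1f→b7/s3 MISS; vc=[19,10,31]
#13 0x2f→b11/s3 MISS; vc=[19,10,31,7]
#14 0x1c→b7/s3 VC-HIT; vc=[19,10,31,11]

MISSES = 6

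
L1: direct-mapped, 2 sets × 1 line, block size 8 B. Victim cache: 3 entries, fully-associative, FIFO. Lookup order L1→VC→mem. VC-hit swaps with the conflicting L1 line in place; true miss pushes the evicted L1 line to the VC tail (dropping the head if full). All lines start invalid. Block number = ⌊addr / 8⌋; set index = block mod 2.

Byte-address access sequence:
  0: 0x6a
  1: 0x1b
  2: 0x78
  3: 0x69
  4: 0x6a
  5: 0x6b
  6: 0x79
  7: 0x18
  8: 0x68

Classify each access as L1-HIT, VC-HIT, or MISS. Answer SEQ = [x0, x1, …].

SEQ = [MISS, MISS, MISS, VC-HIT, L1-HIT, L1-HIT, VC-HIT, VC-HIT, VC-HIT]

  [0] addr=0x6a blk=13 s=1: MISS | VC []
  [1] addr=0x1b blk=3 s=1: MISS | VC [13]
  [2] addr=0x78 blk=15 s=1: MISS | VC [13, 3]
  [3] addr=0x69 blk=13 s=1: VC-HIT | VC [15, 3]
  [4] addr=0x6a blk=13 s=1: L1-HIT | VC [15, 3]
  [5] addr=0x6b blk=13 s=1: L1-HIT | VC [15, 3]
  [6] addr=0x79 blk=15 s=1: VC-HIT | VC [13, 3]
  [7] addr=0x18 blk=3 s=1: VC-HIT | VC [13, 15]
  [8] addr=0x68 blk=13 s=1: VC-HIT | VC [3, 15]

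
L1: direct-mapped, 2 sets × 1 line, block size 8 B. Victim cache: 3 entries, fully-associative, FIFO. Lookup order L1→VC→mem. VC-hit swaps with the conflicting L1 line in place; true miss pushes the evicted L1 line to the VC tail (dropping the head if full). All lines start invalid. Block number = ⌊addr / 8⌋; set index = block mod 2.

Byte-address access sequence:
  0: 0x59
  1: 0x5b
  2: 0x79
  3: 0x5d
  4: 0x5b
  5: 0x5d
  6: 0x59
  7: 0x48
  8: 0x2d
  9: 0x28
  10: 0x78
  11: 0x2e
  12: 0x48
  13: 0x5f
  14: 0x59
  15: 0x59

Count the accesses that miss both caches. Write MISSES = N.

#0 0x59→b11/s1 MISS; vc=[]
#1 0x5b→b11/s1 L1-HIT; vc=[]
#2 0x79→b15/s1 MISS; vc=[11]
#3 0x5d→b11/s1 VC-HIT; vc=[15]
#4 0x5b→b11/s1 L1-HIT; vc=[15]
#5 0x5d→b11/s1 L1-HIT; vc=[15]
#6 0x59→b11/s1 L1-HIT; vc=[15]
#7 0x48→b9/s1 MISS; vc=[15,11]
#8 0x2d→b5/s1 MISS; vc=[15,11,9]
#9 0x28→b5/s1 L1-HIT; vc=[15,11,9]
#10 0x78→b15/s1 VC-HIT; vc=[5,11,9]
#11 0x2e→b5/s1 VC-HIT; vc=[15,11,9]
#12 0x48→b9/s1 VC-HIT; vc=[15,11,5]
#13 0x5f→b11/s1 VC-HIT; vc=[15,9,5]
#14 0x59→b11/s1 L1-HIT; vc=[15,9,5]
#15 0x59→b11/s1 L1-HIT; vc=[15,9,5]

MISSES = 4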